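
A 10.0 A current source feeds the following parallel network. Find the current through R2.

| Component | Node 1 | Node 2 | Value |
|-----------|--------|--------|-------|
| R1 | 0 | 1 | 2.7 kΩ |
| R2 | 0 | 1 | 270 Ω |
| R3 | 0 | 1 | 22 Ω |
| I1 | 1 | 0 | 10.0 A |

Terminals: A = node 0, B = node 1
All resistors sit directly between nodes 0 and 1, so they are in parallel and share one voltage V; the full source current 10 A splits among them.
1/R_par = 1/2700 + 1/270 + 1/22 = 0.04953 S  =>  R_par = 20.19 Ω
V = I × R_par = 10 × 20.19 = 201.9 V
I_R2 = V/R2 = 201.9/270 = 0.7478 A

Final answer: 0.7478 A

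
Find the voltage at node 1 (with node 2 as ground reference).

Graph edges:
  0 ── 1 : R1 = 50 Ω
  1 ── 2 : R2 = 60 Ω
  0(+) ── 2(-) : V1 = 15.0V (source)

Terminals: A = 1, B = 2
Nodal analysis, taking node 2 as the 0 V reference.
Source V1 fixes V_0 = 15 V.
KCL at each unknown node (sum of currents leaving = 0; resistances in Ω):
  Node 1: (V_1 - 15)/50 + (V_1 - 0)/60 = 0
Collecting terms: 0.03667 × V_1 = 0.3  =>  V_1 = 8.182 V
The requested potential is V_1 = 8.182 V.

Final answer: V_1 = 8.182 V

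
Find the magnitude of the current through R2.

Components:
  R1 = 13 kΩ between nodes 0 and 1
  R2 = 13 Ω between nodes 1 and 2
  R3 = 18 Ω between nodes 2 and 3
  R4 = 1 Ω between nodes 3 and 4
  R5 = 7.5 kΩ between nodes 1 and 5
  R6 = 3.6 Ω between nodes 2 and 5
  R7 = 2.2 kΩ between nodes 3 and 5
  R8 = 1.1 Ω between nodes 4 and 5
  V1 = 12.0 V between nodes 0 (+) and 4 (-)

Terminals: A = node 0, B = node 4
Nodal analysis, taking node 4 as the 0 V reference.
Source V1 fixes V_0 = 12 V.
KCL at each unknown node (sum of currents leaving = 0; resistances in Ω):
  Node 1: (V_1 - 12)/13000 + (V_1 - V_2)/13 + (V_1 - V_5)/7500 = 0
  Node 2: (V_2 - V_1)/13 + (V_2 - V_3)/18 + (V_2 - V_5)/3.6 = 0
  Node 3: (V_3 - V_2)/18 + (V_3 - 0)/1 + (V_3 - V_5)/2200 = 0
  Node 5: (V_5 - V_1)/7500 + (V_5 - V_2)/3.6 + (V_5 - V_3)/2200 + (V_5 - 0)/1.1 = 0
Collecting terms (coefficients in siemens):
  0.07713·V_1 - 0.07692·V_2 - 0.0001333·V_5 = 0.0009231
  0.4103·V_2 - 0.07692·V_1 - 0.05556·V_3 - 0.2778·V_5 = 0
  1.056·V_3 - 0.05556·V_2 - 0.0004545·V_5 = 0
  1.187·V_5 - 0.0001333·V_1 - 0.2778·V_2 - 0.0004545·V_3 = 0
Solving these 4 simultaneous equations (Gaussian elimination) gives:
  V_1 = 0.01543 V, V_2 = 0.003468 V, V_3 = 0.0001828 V, V_5 = 0.000813 V
I_R2 = (V_1 - V_2)/R2 = (0.01543 - 0.003468)/13 = 0.0009199 A
|I_R2| = 0.0009199 A

Final answer: |I_R2| = 0.0009199 A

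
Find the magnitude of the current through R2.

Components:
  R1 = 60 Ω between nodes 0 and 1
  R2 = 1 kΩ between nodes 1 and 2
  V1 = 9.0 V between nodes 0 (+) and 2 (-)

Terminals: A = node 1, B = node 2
Nodal analysis, taking node 2 as the 0 V reference.
Source V1 fixes V_0 = 9 V.
KCL at each unknown node (sum of currents leaving = 0; resistances in Ω):
  Node 1: (V_1 - 9)/60 + (V_1 - 0)/1000 = 0
Collecting terms: 0.01767 × V_1 = 0.15  =>  V_1 = 8.491 V
I_R2 = (V_1 - V_2)/R2 = (8.491 - 0)/1000 = 0.008491 A
|I_R2| = 0.008491 A

Final answer: |I_R2| = 0.008491 A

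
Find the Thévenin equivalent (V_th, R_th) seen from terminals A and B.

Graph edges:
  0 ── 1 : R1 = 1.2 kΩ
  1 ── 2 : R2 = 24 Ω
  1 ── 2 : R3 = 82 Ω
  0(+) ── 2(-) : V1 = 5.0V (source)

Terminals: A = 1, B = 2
Step 1 — V_th is the open-circuit voltage V_A - V_B (nothing connected across the terminals).
Nodal analysis, taking node 2 as the 0 V reference.
Source V1 fixes V_0 = 5 V.
KCL at each unknown node (sum of currents leaving = 0; resistances in Ω):
  Node 1: (V_1 - 5)/1200 + (V_1 - 0)/24 + (V_1 - 0)/82 = 0
Collecting terms: 0.0547 × V_1 = 0.004167  =>  V_1 = 0.07618 V
V_th = V_1 - V_2 = 0.07618 - 0 = 0.07618 V
Step 2 — R_th: zero the source — replace V1 by a short circuit (node 2 merges into node 0) — and find the resistance seen between A (node 1) and B (node 0).
Reduce the network between node 1 (A) and node 0 (B) by series/parallel combination:
  Rp1 = R1 ‖ R2 ‖ R3 (parallel, all between nodes 0 and 1) = 1/(1/1200 + 1/24 + 1/82) = 18.28 Ω
R_th = 18.28 Ω

Final answer: V_th = 0.07618 V, R_th = 18.28 Ω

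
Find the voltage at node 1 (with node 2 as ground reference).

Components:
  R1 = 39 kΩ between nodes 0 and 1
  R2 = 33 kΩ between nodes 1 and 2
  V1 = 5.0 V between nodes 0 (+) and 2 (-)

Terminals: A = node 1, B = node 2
Nodal analysis, taking node 2 as the 0 V reference.
Source V1 fixes V_0 = 5 V.
KCL at each unknown node (sum of currents leaving = 0; resistances in Ω):
  Node 1: (V_1 - 5)/39000 + (V_1 - 0)/33000 = 0
Collecting terms: 0.00005594 × V_1 = 0.0001282  =>  V_1 = 2.292 V
The requested potential is V_1 = 2.292 V.

Final answer: V_1 = 2.292 V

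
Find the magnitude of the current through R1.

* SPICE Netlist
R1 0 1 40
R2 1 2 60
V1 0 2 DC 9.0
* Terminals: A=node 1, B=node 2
Nodal analysis, taking node 2 as the 0 V reference.
Source V1 fixes V_0 = 9 V.
KCL at each unknown node (sum of currents leaving = 0; resistances in Ω):
  Node 1: (V_1 - 9)/40 + (V_1 - 0)/60 = 0
Collecting terms: 0.04167 × V_1 = 0.225  =>  V_1 = 5.4 V
I_R1 = (V_0 - V_1)/R1 = (9 - 5.4)/40 = 0.09 A
|I_R1| = 0.09 A

Final answer: |I_R1| = 0.09 A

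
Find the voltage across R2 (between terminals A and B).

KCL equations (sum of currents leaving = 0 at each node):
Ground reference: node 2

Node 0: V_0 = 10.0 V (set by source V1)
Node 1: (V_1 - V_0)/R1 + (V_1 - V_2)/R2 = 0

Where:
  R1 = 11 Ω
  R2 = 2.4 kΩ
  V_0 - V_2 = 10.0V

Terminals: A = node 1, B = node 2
R1 and R2 are in series across V1 (node 0 → node 1 → node 2), and the output A–B is taken across R2, so this is a voltage divider.
Series current: I = V1/(R1 + R2) = 10/(11 + 2400) = 10/2411 = 0.004148 A
V_R2 = I × R2 = V1 × R2/(R1 + R2) = 10 × 2400/2411 = 9.954 V

Final answer: 9.954 V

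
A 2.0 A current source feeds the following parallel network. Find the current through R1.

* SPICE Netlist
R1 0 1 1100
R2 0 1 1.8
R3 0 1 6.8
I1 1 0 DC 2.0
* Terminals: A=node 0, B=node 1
All resistors sit directly between nodes 0 and 1, so they are in parallel and share one voltage V; the full source current 2 A splits among them.
1/R_par = 1/1100 + 1/1.8 + 1/6.8 = 0.7035 S  =>  R_par = 1.421 Ω
V = I × R_par = 2 × 1.421 = 2.843 V
I_R1 = V/R1 = 2.843/1100 = 0.002584 A

Final answer: 0.002584 A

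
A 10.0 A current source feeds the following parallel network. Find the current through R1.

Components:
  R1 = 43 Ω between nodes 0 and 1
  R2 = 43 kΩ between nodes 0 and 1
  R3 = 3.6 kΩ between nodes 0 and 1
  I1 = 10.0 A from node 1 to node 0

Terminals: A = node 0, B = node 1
All resistors sit directly between nodes 0 and 1, so they are in parallel and share one voltage V; the full source current 10 A splits among them.
1/R_par = 1/43 + 1/43000 + 1/3600 = 0.02356 S  =>  R_par = 42.45 Ω
V = I × R_par = 10 × 42.45 = 424.5 V
I_R1 = V/R1 = 424.5/43 = 9.872 A

Final answer: 9.872 A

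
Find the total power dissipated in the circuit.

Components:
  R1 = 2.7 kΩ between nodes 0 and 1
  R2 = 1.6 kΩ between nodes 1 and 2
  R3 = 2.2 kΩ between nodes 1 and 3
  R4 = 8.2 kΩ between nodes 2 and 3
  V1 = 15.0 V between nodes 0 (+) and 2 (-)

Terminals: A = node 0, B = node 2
Nodal analysis, taking node 2 as the 0 V reference.
Source V1 fixes V_0 = 15 V.
KCL at each unknown node (sum of currents leaving = 0; resistances in Ω):
  Node 1: (V_1 - 15)/2700 + (V_1 - 0)/1600 + (V_1 - V_3)/2200 = 0
  Node 3: (V_3 - V_1)/2200 + (V_3 - 0)/8200 = 0
Collecting terms (coefficients in siemens):
  0.00145·V_1 - 0.0004545·V_3 = 0.005556
  0.0005765·V_3 - 0.0004545·V_1 = 0
Determinant D = (0.00145)(0.0005765) - (-0.0004545)(-0.0004545) = 0.0000006293
V_1 = [(0.005556)(0.0005765) - (-0.0004545)(0)]/D = 5.09 V
V_3 = [(0.00145)(0) - (0.005556)(-0.0004545)]/D = 4.013 V
Power in each resistor, P = (ΔV)²/R:
  P_R1 = (15 - 5.09)²/2700 = 0.03638 W
  P_R2 = (5.09 - 0)²/1600 = 0.01619 W
  P_R3 = (5.09 - 4.013)²/2200 = 0.0005269 W
  P_R4 = (0 - 4.013)²/8200 = 0.001964 W
P_total = P_R1 + P_R2 + P_R3 + P_R4 = 0.05506 W

Final answer: 0.05506 W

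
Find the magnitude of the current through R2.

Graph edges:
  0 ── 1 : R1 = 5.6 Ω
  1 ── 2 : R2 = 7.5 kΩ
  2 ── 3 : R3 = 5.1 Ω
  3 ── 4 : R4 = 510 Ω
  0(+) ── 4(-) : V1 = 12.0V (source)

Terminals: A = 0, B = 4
Nodal analysis, taking node 4 as the 0 V reference.
Source V1 fixes V_0 = 12 V.
KCL at each unknown node (sum of currents leaving = 0; resistances in Ω):
  Node 1: (V_1 - 12)/5.6 + (V_1 - V_2)/7500 = 0
  Node 2: (V_2 - V_1)/7500 + (V_2 - V_3)/5.1 = 0
  Node 3: (V_3 - V_2)/5.1 + (V_3 - 0)/510 = 0
Collecting terms (coefficients in siemens):
  0.1787·V_1 - 0.0001333·V_2 = 2.143
  0.1962·V_2 - 0.0001333·V_1 - 0.1961·V_3 = 0
  0.198·V_3 - 0.1961·V_2 = 0
Solving these 3 simultaneous equations (Gaussian elimination) gives:
  V_1 = 11.99 V, V_2 = 0.7707 V, V_3 = 0.763 V
I_R2 = (V_1 - V_2)/R2 = (11.99 - 0.7707)/7500 = 0.001496 A
|I_R2| = 0.001496 A

Final answer: |I_R2| = 0.001496 A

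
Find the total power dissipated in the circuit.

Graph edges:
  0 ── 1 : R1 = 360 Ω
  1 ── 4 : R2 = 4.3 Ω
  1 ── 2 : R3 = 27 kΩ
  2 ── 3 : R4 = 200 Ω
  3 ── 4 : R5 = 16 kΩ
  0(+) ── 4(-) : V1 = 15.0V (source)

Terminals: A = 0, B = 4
Nodal analysis, taking node 4 as the 0 V reference.
Source V1 fixes V_0 = 15 V.
KCL at each unknown node (sum of currents leaving = 0; resistances in Ω):
  Node 1: (V_1 - 15)/360 + (V_1 - 0)/4.3 + (V_1 - V_2)/27000 = 0
  Node 2: (V_2 - V_1)/27000 + (V_2 - V_3)/200 = 0
  Node 3: (V_3 - V_2)/200 + (V_3 - 0)/16000 = 0
Collecting terms (coefficients in siemens):
  0.2354·V_1 - 0.00003704·V_2 = 0.04167
  0.005037·V_2 - 0.00003704·V_1 - 0.005·V_3 = 0
  0.005063·V_3 - 0.005·V_2 = 0
Solving these 3 simultaneous equations (Gaussian elimination) gives:
  V_1 = 0.177 V, V_2 = 0.06639 V, V_3 = 0.06557 V
Power in each resistor, P = (ΔV)²/R:
  P_R1 = (15 - 0.177)²/360 = 0.6103 W
  P_R2 = (0.177 - 0)²/4.3 = 0.007289 W
  P_R3 = (0.177 - 0.06639)²/27000 = 0.0000004534 W
  P_R4 = (0.06639 - 0.06557)²/200 = 0.000000003359 W
  P_R5 = (0.06557 - 0)²/16000 = 0.0000002687 W
P_total = P_R1 + P_R2 + P_R3 + P_R4 + P_R5 = 0.6176 W

Final answer: 0.6176 W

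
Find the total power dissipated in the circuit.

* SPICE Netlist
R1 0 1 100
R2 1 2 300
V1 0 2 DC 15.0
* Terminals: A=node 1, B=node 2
Nodal analysis, taking node 2 as the 0 V reference.
Source V1 fixes V_0 = 15 V.
KCL at each unknown node (sum of currents leaving = 0; resistances in Ω):
  Node 1: (V_1 - 15)/100 + (V_1 - 0)/300 = 0
Collecting terms: 0.01333 × V_1 = 0.15  =>  V_1 = 11.25 V
Power in each resistor, P = (ΔV)²/R:
  P_R1 = (15 - 11.25)²/100 = 0.1406 W
  P_R2 = (11.25 - 0)²/300 = 0.4219 W
P_total = P_R1 + P_R2 = 0.5625 W

Final answer: 0.5625 W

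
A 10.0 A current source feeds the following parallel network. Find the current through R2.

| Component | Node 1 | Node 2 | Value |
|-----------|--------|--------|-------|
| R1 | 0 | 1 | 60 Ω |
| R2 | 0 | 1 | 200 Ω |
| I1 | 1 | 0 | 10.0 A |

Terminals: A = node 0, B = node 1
All resistors sit directly between nodes 0 and 1, so they are in parallel and share one voltage V; the full source current 10 A splits among them.
1/R_par = 1/60 + 1/200 = 0.02167 S  =>  R_par = 46.15 Ω
V = I × R_par = 10 × 46.15 = 461.5 V
I_R2 = V/R2 = 461.5/200 = 2.308 A

Final answer: 2.308 A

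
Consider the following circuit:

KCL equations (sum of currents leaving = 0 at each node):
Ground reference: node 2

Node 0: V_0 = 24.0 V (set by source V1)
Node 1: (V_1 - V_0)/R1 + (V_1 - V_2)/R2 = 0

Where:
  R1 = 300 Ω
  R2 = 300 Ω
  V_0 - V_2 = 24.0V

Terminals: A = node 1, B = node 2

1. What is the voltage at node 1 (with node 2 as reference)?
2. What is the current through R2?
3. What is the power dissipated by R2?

Nodal analysis, taking node 2 as the 0 V reference.
Source V1 fixes V_0 = 24 V.
KCL at each unknown node (sum of currents leaving = 0; resistances in Ω):
  Node 1: (V_1 - 24)/300 + (V_1 - 0)/300 = 0
Collecting terms: 0.006667 × V_1 = 0.08  =>  V_1 = 12 V
Part 1:
  Read off the nodal solution: V_1 = 12 V
Part 2:
  I_R2 = (V_1 - V_2)/R2 = (12 - 0)/300 = 0.04 A
  Magnitude: I_R2 = 0.04 A
Part 3:
  I_R2 = (V_1 - V_2)/R2 = (12 - 0)/300 = 0.04 A
  P_R2 = I_R2² × R2 = (0.04)² × 300 = 0.48 W

Final answers:
1. V_1 = 12 V
2. I_R2 = 0.04 A
3. P_R2 = 0.48 W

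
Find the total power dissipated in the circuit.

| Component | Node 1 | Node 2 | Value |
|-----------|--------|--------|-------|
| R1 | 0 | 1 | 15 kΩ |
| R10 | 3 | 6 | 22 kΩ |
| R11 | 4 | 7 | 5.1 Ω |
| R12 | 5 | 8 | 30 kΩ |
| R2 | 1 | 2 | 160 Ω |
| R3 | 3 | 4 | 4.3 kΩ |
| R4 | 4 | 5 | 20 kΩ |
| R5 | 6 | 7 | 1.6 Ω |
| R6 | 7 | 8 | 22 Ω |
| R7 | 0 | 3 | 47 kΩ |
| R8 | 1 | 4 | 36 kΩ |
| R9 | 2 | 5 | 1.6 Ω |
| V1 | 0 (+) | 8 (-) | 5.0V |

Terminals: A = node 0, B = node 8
Nodal analysis, taking node 8 as the 0 V reference.
Source V1 fixes V_0 = 5 V.
KCL at each unknown node (sum of currents leaving = 0; resistances in Ω):
  Node 1: (V_1 - 5)/15000 + (V_1 - V_2)/160 + (V_1 - V_4)/36000 = 0
  Node 2: (V_2 - V_1)/160 + (V_2 - V_5)/1.6 = 0
  Node 3: (V_3 - V_4)/4300 + (V_3 - 5)/47000 + (V_3 - V_6)/22000 = 0
  Node 4: (V_4 - V_3)/4300 + (V_4 - V_5)/20000 + (V_4 - V_1)/36000 + (V_4 - V_7)/5.1 = 0
  Node 5: (V_5 - V_4)/20000 + (V_5 - V_2)/1.6 + (V_5 - 0)/30000 = 0
  Node 6: (V_6 - V_7)/1.6 + (V_6 - V_3)/22000 = 0
  Node 7: (V_7 - V_6)/1.6 + (V_7 - 0)/22 + (V_7 - V_4)/5.1 = 0
Collecting terms (coefficients in siemens):
  0.006344·V_1 - 0.00625·V_2 - 0.00002778·V_4 = 0.0003333
  0.6312·V_2 - 0.00625·V_1 - 0.625·V_5 = 0
  0.0002993·V_3 - 0.0002326·V_4 - 0.00004545·V_6 = 0.0001064
  0.1964·V_4 - 0.00002778·V_1 - 0.0002326·V_3 - 0.00005·V_5 - 0.1961·V_7 = 0
  0.6251·V_5 - 0.625·V_2 - 0.00005·V_4 = 0
  0.625·V_6 - 0.00004545·V_3 - 0.625·V_7 = 0
  0.8665·V_7 - 0.1961·V_4 - 0.625·V_6 = 0
Solving these 7 simultaneous equations (Gaussian elimination) gives:
  V_1 = 1.89 V, V_2 = 1.865 V, V_3 = 0.3613 V, V_4 = 0.006527 V
  V_5 = 1.865 V, V_6 = 0.005392 V, V_7 = 0.005366 V
Power in each resistor, P = (ΔV)²/R:
  P_R1 = (5 - 1.89)²/15000 = 0.000645 W
  P_R2 = (1.89 - 1.865)²/160 = 0.000003847 W
  P_R3 = (0.3613 - 0.006527)²/4300 = 0.00002928 W
  P_R4 = (0.006527 - 1.865)²/20000 = 0.0001726 W
  P_R5 = (0.005392 - 0.005366)²/1.6 = 0.0000000004188 W
  P_R6 = (0.005366 - 0)²/22 = 0.000001309 W
  P_R7 = (5 - 0.3613)²/47000 = 0.0004578 W
  P_R8 = (1.89 - 0.006527)²/36000 = 0.0000985 W
  P_R9 = (1.865 - 1.865)²/1.6 = 0.00000003847 W
  P_R10 = (0.3613 - 0.005392)²/22000 = 0.000005759 W
  P_R11 = (0.006527 - 0.005366)²/5.1 = 0.0000002645 W
  P_R12 = (1.865 - 0)²/30000 = 0.0001159 W
P_total = P_R1 + P_R2 + P_R3 + P_R4 + P_R5 + P_R6 + P_R7 + P_R8 + P_R9 + P_R10 + P_R11 + P_R12 = 0.00153 W

Final answer: 0.00153 W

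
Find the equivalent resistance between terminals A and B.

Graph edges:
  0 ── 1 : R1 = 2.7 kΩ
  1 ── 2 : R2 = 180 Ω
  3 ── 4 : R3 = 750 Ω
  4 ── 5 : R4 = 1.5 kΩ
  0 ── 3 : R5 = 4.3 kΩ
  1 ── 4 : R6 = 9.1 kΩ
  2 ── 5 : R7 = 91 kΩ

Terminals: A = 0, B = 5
The network is not a plain series/parallel combination. Inject a 1 A test current into terminal A (node 0) and return it from terminal B (node 5); then R_eq = V_A / (1 A).
Nodal analysis, taking node 5 as the 0 V reference.
Current source I_test pushes 1 A into node 0 and draws it out of node 5.
KCL at each unknown node (sum of currents leaving = 0; resistances in Ω):
  Node 0: (V_0 - V_1)/2700 + (V_0 - V_3)/4300 - 1 = 0
  Node 1: (V_1 - V_0)/2700 + (V_1 - V_2)/180 + (V_1 - V_4)/9100 = 0
  Node 2: (V_2 - V_1)/180 + (V_2 - 0)/91000 = 0
  Node 3: (V_3 - V_0)/4300 + (V_3 - V_4)/750 = 0
  Node 4: (V_4 - V_1)/9100 + (V_4 - V_3)/750 + (V_4 - 0)/1500 = 0
Collecting terms (coefficients in siemens):
  0.0006029·V_0 - 0.0003704·V_1 - 0.0002326·V_3 = 1
  0.006036·V_1 - 0.0003704·V_0 - 0.005556·V_2 - 0.0001099·V_4 = 0
  0.005567·V_2 - 0.005556·V_1 = 0
  0.001566·V_3 - 0.0002326·V_0 - 0.001333·V_4 = 0
  0.00211·V_4 - 0.0001099·V_1 - 0.001333·V_3 = 0
Solving these 5 simultaneous equations (Gaussian elimination) gives:
  V_0 = 4852 V, V_1 = 3979 V, V_2 = 3971 V, V_3 = 1942 V
  V_4 = 1435 V
R_eq = V_0 / 1 A = 4852 Ω = 4.852 kΩ

Final answer: 4.852 kΩ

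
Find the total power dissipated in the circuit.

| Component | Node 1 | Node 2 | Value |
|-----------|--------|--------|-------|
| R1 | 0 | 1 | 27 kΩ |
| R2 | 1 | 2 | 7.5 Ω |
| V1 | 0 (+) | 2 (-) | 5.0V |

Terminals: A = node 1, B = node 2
Nodal analysis, taking node 2 as the 0 V reference.
Source V1 fixes V_0 = 5 V.
KCL at each unknown node (sum of currents leaving = 0; resistances in Ω):
  Node 1: (V_1 - 5)/27000 + (V_1 - 0)/7.5 = 0
Collecting terms: 0.1334 × V_1 = 0.0001852  =>  V_1 = 0.001389 V
Power in each resistor, P = (ΔV)²/R:
  P_R1 = (5 - 0.001389)²/27000 = 0.0009254 W
  P_R2 = (0.001389 - 0)²/7.5 = 0.0000002571 W
P_total = P_R1 + P_R2 = 0.0009257 W

Final answer: 0.0009257 W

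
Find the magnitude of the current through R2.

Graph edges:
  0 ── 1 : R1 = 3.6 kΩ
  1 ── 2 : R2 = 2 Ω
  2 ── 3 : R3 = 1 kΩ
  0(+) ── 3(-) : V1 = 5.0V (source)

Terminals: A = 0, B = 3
Nodal analysis, taking node 3 as the 0 V reference.
Source V1 fixes V_0 = 5 V.
KCL at each unknown node (sum of currents leaving = 0; resistances in Ω):
  Node 1: (V_1 - 5)/3600 + (V_1 - V_2)/2 = 0
  Node 2: (V_2 - V_1)/2 + (V_2 - 0)/1000 = 0
Collecting terms (coefficients in siemens):
  0.5003·V_1 - 0.5·V_2 = 0.001389
  0.501·V_2 - 0.5·V_1 = 0
Determinant D = (0.5003)(0.501) - (-0.5)(-0.5) = 0.0006392
V_1 = [(0.001389)(0.501) - (-0.5)(0)]/D = 1.089 V
V_2 = [(0.5003)(0) - (0.001389)(-0.5)]/D = 1.086 V
I_R2 = (V_1 - V_2)/R2 = (1.089 - 1.086)/2 = 0.001086 A
|I_R2| = 0.001086 A

Final answer: |I_R2| = 0.001086 A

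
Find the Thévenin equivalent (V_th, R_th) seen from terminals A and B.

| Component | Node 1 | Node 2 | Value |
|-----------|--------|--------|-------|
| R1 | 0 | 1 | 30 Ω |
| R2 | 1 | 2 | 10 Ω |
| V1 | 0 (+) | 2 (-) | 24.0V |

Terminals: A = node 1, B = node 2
Step 1 — V_th is the open-circuit voltage V_A - V_B (nothing connected across the terminals).
Nodal analysis, taking node 2 as the 0 V reference.
Source V1 fixes V_0 = 24 V.
KCL at each unknown node (sum of currents leaving = 0; resistances in Ω):
  Node 1: (V_1 - 24)/30 + (V_1 - 0)/10 = 0
Collecting terms: 0.1333 × V_1 = 0.8  =>  V_1 = 6 V
V_th = V_1 - V_2 = 6 - 0 = 6 V
Step 2 — R_th: zero the source — replace V1 by a short circuit (node 2 merges into node 0) — and find the resistance seen between A (node 1) and B (node 0).
Reduce the network between node 1 (A) and node 0 (B) by series/parallel combination:
  Rp1 = R1 ‖ R2 (parallel, both between nodes 0 and 1) = 1/(1/30 + 1/10) = 7.5 Ω
R_th = 7.5 Ω

Final answer: V_th = 6 V, R_th = 7.5 Ω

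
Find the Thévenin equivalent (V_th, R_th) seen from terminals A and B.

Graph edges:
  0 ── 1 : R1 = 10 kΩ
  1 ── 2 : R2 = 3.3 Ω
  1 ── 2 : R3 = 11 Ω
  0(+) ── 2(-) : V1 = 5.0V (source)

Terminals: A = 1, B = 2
Step 1 — V_th is the open-circuit voltage V_A - V_B (nothing connected across the terminals).
Nodal analysis, taking node 2 as the 0 V reference.
Source V1 fixes V_0 = 5 V.
KCL at each unknown node (sum of currents leaving = 0; resistances in Ω):
  Node 1: (V_1 - 5)/10000 + (V_1 - 0)/3.3 + (V_1 - 0)/11 = 0
Collecting terms: 0.394 × V_1 = 0.0005  =>  V_1 = 0.001269 V
V_th = V_1 - V_2 = 0.001269 - 0 = 0.001269 V
Step 2 — R_th: zero the source — replace V1 by a short circuit (node 2 merges into node 0) — and find the resistance seen between A (node 1) and B (node 0).
Reduce the network between node 1 (A) and node 0 (B) by series/parallel combination:
  Rp1 = R1 ‖ R2 ‖ R3 (parallel, all between nodes 0 and 1) = 1/(1/10000 + 1/3.3 + 1/11) = 2.538 Ω
R_th = 2.538 Ω

Final answer: V_th = 0.001269 V, R_th = 2.538 Ω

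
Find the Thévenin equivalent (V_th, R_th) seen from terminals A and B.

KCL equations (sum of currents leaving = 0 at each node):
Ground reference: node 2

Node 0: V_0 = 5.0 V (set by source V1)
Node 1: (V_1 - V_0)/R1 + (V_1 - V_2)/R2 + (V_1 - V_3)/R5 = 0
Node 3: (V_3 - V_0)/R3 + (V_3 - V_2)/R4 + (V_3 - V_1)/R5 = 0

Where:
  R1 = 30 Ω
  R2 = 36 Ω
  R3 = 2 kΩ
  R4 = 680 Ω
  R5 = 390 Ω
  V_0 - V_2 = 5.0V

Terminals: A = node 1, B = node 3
Step 1 — V_th is the open-circuit voltage V_A - V_B (nothing connected across the terminals).
Nodal analysis, taking node 2 as the 0 V reference.
Source V1 fixes V_0 = 5 V.
KCL at each unknown node (sum of currents leaving = 0; resistances in Ω):
  Node 1: (V_1 - 5)/30 + (V_1 - 0)/36 + (V_1 - V_3)/390 = 0
  Node 3: (V_3 - 5)/2000 + (V_3 - 0)/680 + (V_3 - V_1)/390 = 0
Collecting terms (coefficients in siemens):
  0.06368·V_1 - 0.002564·V_3 = 0.1667
  0.004535·V_3 - 0.002564·V_1 = 0.0025
Determinant D = (0.06368)(0.004535) - (-0.002564)(-0.002564) = 0.0002822
V_1 = [(0.1667)(0.004535) - (-0.002564)(0.0025)]/D = 2.701 V
V_3 = [(0.06368)(0.0025) - (0.1667)(-0.002564)]/D = 2.079 V
V_th = V_1 - V_3 = 2.701 - 2.079 = 0.6225 V
Step 2 — R_th: zero the source — replace V1 by a short circuit (node 2 merges into node 0) — and find the resistance seen between A (node 1) and B (node 3).
Reduce the network between node 1 (A) and node 3 (B) by series/parallel combination:
  Rp1 = R1 ‖ R2 (parallel, both between nodes 0 and 1) = 1/(1/30 + 1/36) = 16.36 Ω
  Rp2 = R3 ‖ R4 (parallel, both between nodes 0 and 3) = 1/(1/2000 + 1/680) = 507.5 Ω
  Rs1 = Rp1 + Rp2 (series, joined only at node 0) = 16.36 + 507.5 = 523.8 Ω
  Rp3 = R5 ‖ Rs1 (parallel, both between nodes 1 and 3) = 1/(1/390 + 1/523.8) = 223.6 Ω
R_th = 223.6 Ω

Final answer: V_th = 0.6225 V, R_th = 223.6 Ω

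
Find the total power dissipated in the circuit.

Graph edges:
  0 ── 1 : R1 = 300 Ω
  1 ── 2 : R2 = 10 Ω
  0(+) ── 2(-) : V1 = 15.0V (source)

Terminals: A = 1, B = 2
Nodal analysis, taking node 2 as the 0 V reference.
Source V1 fixes V_0 = 15 V.
KCL at each unknown node (sum of currents leaving = 0; resistances in Ω):
  Node 1: (V_1 - 15)/300 + (V_1 - 0)/10 = 0
Collecting terms: 0.1033 × V_1 = 0.05  =>  V_1 = 0.4839 V
Power in each resistor, P = (ΔV)²/R:
  P_R1 = (15 - 0.4839)²/300 = 0.7024 W
  P_R2 = (0.4839 - 0)²/10 = 0.02341 W
P_total = P_R1 + P_R2 = 0.7258 W

Final answer: 0.7258 W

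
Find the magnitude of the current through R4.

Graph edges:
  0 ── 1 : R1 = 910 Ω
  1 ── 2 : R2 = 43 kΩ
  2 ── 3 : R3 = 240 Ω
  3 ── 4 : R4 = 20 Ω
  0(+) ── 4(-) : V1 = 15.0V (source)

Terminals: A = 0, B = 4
Nodal analysis, taking node 4 as the 0 V reference.
Source V1 fixes V_0 = 15 V.
KCL at each unknown node (sum of currents leaving = 0; resistances in Ω):
  Node 1: (V_1 - 15)/910 + (V_1 - V_2)/43000 = 0
  Node 2: (V_2 - V_1)/43000 + (V_2 - V_3)/240 = 0
  Node 3: (V_3 - V_2)/240 + (V_3 - 0)/20 = 0
Collecting terms (coefficients in siemens):
  0.001122·V_1 - 0.00002326·V_2 = 0.01648
  0.00419·V_2 - 0.00002326·V_1 - 0.004167·V_3 = 0
  0.05417·V_3 - 0.004167·V_2 = 0
Solving these 3 simultaneous equations (Gaussian elimination) gives:
  V_1 = 14.69 V, V_2 = 0.0883 V, V_3 = 0.006792 V
I_R4 = (V_3 - V_4)/R4 = (0.006792 - 0)/20 = 0.0003396 A
|I_R4| = 0.0003396 A

Final answer: |I_R4| = 0.0003396 A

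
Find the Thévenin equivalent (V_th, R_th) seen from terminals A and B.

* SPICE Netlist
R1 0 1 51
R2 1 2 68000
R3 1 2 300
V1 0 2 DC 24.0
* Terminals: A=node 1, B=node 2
Step 1 — V_th is the open-circuit voltage V_A - V_B (nothing connected across the terminals).
Nodal analysis, taking node 2 as the 0 V reference.
Source V1 fixes V_0 = 24 V.
KCL at each unknown node (sum of currents leaving = 0; resistances in Ω):
  Node 1: (V_1 - 24)/51 + (V_1 - 0)/68000 + (V_1 - 0)/300 = 0
Collecting terms: 0.02296 × V_1 = 0.4706  =>  V_1 = 20.5 V
V_th = V_1 - V_2 = 20.5 - 0 = 20.5 V
Step 2 — R_th: zero the source — replace V1 by a short circuit (node 2 merges into node 0) — and find the resistance seen between A (node 1) and B (node 0).
Reduce the network between node 1 (A) and node 0 (B) by series/parallel combination:
  Rp1 = R1 ‖ R2 ‖ R3 (parallel, all between nodes 0 and 1) = 1/(1/51 + 1/68000 + 1/300) = 43.56 Ω
R_th = 43.56 Ω

Final answer: V_th = 20.5 V, R_th = 43.56 Ω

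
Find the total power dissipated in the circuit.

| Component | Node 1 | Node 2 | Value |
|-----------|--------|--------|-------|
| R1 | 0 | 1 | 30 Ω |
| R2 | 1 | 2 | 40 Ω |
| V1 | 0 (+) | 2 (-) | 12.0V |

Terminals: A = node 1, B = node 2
Nodal analysis, taking node 2 as the 0 V reference.
Source V1 fixes V_0 = 12 V.
KCL at each unknown node (sum of currents leaving = 0; resistances in Ω):
  Node 1: (V_1 - 12)/30 + (V_1 - 0)/40 = 0
Collecting terms: 0.05833 × V_1 = 0.4  =>  V_1 = 6.857 V
Power in each resistor, P = (ΔV)²/R:
  P_R1 = (12 - 6.857)²/30 = 0.8816 W
  P_R2 = (6.857 - 0)²/40 = 1.176 W
P_total = P_R1 + P_R2 = 2.057 W

Final answer: 2.057 W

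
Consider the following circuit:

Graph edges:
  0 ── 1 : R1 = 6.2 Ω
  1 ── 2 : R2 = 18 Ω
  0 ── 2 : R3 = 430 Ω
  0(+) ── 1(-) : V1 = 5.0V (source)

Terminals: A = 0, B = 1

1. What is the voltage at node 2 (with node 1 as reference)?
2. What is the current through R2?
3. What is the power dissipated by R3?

Nodal analysis, taking node 1 as the 0 V reference.
Source V1 fixes V_0 = 5 V.
KCL at each unknown node (sum of currents leaving = 0; resistances in Ω):
  Node 2: (V_2 - 0)/18 + (V_2 - 5)/430 = 0
Collecting terms: 0.05788 × V_2 = 0.01163  =>  V_2 = 0.2009 V
Part 1:
  Read off the nodal solution: V_2 = 0.2009 V
Part 2:
  I_R2 = (V_1 - V_2)/R2 = (0 - 0.2009)/18 = -0.01116 A
  Magnitude: I_R2 = 0.01116 A
Part 3:
  I_R3 = (V_0 - V_2)/R3 = (5 - 0.2009)/430 = 0.01116 A
  P_R3 = I_R3² × R3 = (0.01116)² × 430 = 0.05356 W

Final answers:
1. V_2 = 0.2009 V
2. I_R2 = 0.01116 A
3. P_R3 = 0.05356 W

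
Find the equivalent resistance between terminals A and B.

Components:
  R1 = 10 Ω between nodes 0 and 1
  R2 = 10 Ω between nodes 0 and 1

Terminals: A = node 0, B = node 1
Reduce the network between node 0 (A) and node 1 (B) by series/parallel combination:
  Rp1 = R1 ‖ R2 (parallel, both between nodes 0 and 1) = 1/(1/10 + 1/10) = 5 Ω
R_eq = 5 Ω

Final answer: 5 Ω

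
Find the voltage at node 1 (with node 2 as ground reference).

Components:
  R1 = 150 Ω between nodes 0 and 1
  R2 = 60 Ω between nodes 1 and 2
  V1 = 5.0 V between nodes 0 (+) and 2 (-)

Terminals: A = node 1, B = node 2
Nodal analysis, taking node 2 as the 0 V reference.
Source V1 fixes V_0 = 5 V.
KCL at each unknown node (sum of currents leaving = 0; resistances in Ω):
  Node 1: (V_1 - 5)/150 + (V_1 - 0)/60 = 0
Collecting terms: 0.02333 × V_1 = 0.03333  =>  V_1 = 1.429 V
The requested potential is V_1 = 1.429 V.

Final answer: V_1 = 1.429 V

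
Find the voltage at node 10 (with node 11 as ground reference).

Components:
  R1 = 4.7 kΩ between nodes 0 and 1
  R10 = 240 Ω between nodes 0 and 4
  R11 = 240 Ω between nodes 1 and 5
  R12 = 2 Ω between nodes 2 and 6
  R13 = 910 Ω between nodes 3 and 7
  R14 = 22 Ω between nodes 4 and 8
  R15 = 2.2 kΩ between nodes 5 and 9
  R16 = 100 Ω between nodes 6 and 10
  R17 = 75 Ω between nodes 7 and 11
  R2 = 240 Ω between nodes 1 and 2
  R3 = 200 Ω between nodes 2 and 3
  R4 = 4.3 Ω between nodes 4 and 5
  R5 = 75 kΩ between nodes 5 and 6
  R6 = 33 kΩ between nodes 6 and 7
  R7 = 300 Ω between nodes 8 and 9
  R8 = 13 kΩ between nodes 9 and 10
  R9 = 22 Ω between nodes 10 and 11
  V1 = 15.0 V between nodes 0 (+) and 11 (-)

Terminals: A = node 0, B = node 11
Nodal analysis, taking node 11 as the 0 V reference.
Source V1 fixes V_0 = 15 V.
KCL at each unknown node (sum of currents leaving = 0; resistances in Ω):
  Node 1: (V_1 - 15)/4700 + (V_1 - V_2)/240 + (V_1 - V_5)/240 = 0
  Node 2: (V_2 - V_1)/240 + (V_2 - V_3)/200 + (V_2 - V_6)/2 = 0
  Node 3: (V_3 - V_2)/200 + (V_3 - V_7)/910 = 0
  Node 4: (V_4 - V_5)/4.3 + (V_4 - 15)/240 + (V_4 - V_8)/22 = 0
  Node 5: (V_5 - V_4)/4.3 + (V_5 - V_6)/75000 + (V_5 - V_1)/240 + (V_5 - V_9)/2200 = 0
  Node 6: (V_6 - V_5)/75000 + (V_6 - V_7)/33000 + (V_6 - V_2)/2 + (V_6 - V_10)/100 = 0
  Node 7: (V_7 - V_6)/33000 + (V_7 - V_3)/910 + (V_7 - 0)/75 = 0
  Node 8: (V_8 - V_9)/300 + (V_8 - V_4)/22 = 0
  Node 9: (V_9 - V_8)/300 + (V_9 - V_10)/13000 + (V_9 - V_5)/2200 = 0
  Node 10: (V_10 - V_9)/13000 + (V_10 - 0)/22 + (V_10 - V_6)/100 = 0
Collecting terms (coefficients in siemens):
  0.008546·V_1 - 0.004167·V_2 - 0.004167·V_5 = 0.003191
  0.5092·V_2 - 0.004167·V_1 - 0.005·V_3 - 0.5·V_6 = 0
  0.006099·V_3 - 0.005·V_2 - 0.001099·V_7 = 0
  0.2822·V_4 - 0.2326·V_5 - 0.04545·V_8 = 0.0625
  0.2372·V_5 - 0.004167·V_1 - 0.2326·V_4 - 0.00001333·V_6 - 0.0004545·V_9 = 0
  0.51·V_6 - 0.5·V_2 - 0.00001333·V_5 - 0.0000303·V_7 - 0.01·V_10 = 0
  0.01446·V_7 - 0.001099·V_3 - 0.0000303·V_6 = 0
  0.04879·V_8 - 0.04545·V_4 - 0.003333·V_9 = 0
  0.003865·V_9 - 0.0004545·V_5 - 0.003333·V_8 - 0.00007692·V_10 = 0
  0.05553·V_10 - 0.01·V_6 - 0.00007692·V_9 = 0
Solving these 10 simultaneous equations (Gaussian elimination) gives:
  V_1 = 6.603 V, V_2 = 2.119 V, V_3 = 1.762 V, V_4 = 10.73 V
  V_5 = 10.66 V, V_6 = 2.085 V, V_7 = 0.1383 V, V_8 = 10.72 V
  V_9 = 10.5 V, V_10 = 0.3901 V
The requested potential is V_10 = 0.3901 V.

Final answer: V_10 = 0.3901 V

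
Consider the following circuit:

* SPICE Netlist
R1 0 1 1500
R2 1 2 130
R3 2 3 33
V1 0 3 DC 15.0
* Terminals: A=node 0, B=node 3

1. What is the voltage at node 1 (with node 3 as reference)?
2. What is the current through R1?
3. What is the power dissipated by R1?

Nodal analysis, taking node 3 as the 0 V reference.
Source V1 fixes V_0 = 15 V.
KCL at each unknown node (sum of currents leaving = 0; resistances in Ω):
  Node 1: (V_1 - 15)/1500 + (V_1 - V_2)/130 = 0
  Node 2: (V_2 - V_1)/130 + (V_2 - 0)/33 = 0
Collecting terms (coefficients in siemens):
  0.008359·V_1 - 0.007692·V_2 = 0.01
  0.038·V_2 - 0.007692·V_1 = 0
Determinant D = (0.008359)(0.038) - (-0.007692)(-0.007692) = 0.0002584
V_1 = [(0.01)(0.038) - (-0.007692)(0)]/D = 1.47 V
V_2 = [(0.008359)(0) - (0.01)(-0.007692)]/D = 0.2977 V
Part 1:
  Read off the nodal solution: V_1 = 1.47 V
Part 2:
  I_R1 = (V_0 - V_1)/R1 = (15 - 1.47)/1500 = 0.00902 A
  Magnitude: I_R1 = 0.00902 A
Part 3:
  I_R1 = (V_0 - V_1)/R1 = (15 - 1.47)/1500 = 0.00902 A
  P_R1 = I_R1² × R1 = (0.00902)² × 1500 = 0.122 W

Final answers:
1. V_1 = 1.47 V
2. I_R1 = 0.00902 A
3. P_R1 = 0.122 W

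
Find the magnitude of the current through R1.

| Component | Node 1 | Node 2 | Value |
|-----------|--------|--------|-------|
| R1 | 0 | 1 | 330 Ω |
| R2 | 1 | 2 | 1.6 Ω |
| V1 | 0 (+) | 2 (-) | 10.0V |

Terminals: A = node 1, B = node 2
Nodal analysis, taking node 2 as the 0 V reference.
Source V1 fixes V_0 = 10 V.
KCL at each unknown node (sum of currents leaving = 0; resistances in Ω):
  Node 1: (V_1 - 10)/330 + (V_1 - 0)/1.6 = 0
Collecting terms: 0.628 × V_1 = 0.0303  =>  V_1 = 0.04825 V
I_R1 = (V_0 - V_1)/R1 = (10 - 0.04825)/330 = 0.03016 A
|I_R1| = 0.03016 A

Final answer: |I_R1| = 0.03016 A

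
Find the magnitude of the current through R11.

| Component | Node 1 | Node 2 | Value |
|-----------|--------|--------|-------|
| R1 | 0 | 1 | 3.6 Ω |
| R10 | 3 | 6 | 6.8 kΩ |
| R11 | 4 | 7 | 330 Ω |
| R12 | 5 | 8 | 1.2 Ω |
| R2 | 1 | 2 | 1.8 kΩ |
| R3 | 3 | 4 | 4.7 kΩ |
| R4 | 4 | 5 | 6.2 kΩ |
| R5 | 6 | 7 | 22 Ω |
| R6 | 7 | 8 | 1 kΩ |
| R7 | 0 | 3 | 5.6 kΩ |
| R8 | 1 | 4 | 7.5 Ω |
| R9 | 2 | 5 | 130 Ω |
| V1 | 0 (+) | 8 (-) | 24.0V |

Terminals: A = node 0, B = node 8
Nodal analysis, taking node 8 as the 0 V reference.
Source V1 fixes V_0 = 24 V.
KCL at each unknown node (sum of currents leaving = 0; resistances in Ω):
  Node 1: (V_1 - 24)/3.6 + (V_1 - V_2)/1800 + (V_1 - V_4)/7.5 = 0
  Node 2: (V_2 - V_1)/1800 + (V_2 - V_5)/130 = 0
  Node 3: (V_3 - V_4)/4700 + (V_3 - 24)/5600 + (V_3 - V_6)/6800 = 0
  Node 4: (V_4 - V_3)/4700 + (V_4 - V_5)/6200 + (V_4 - V_1)/7.5 + (V_4 - V_7)/330 = 0
  Node 5: (V_5 - V_4)/6200 + (V_5 - V_2)/130 + (V_5 - 0)/1.2 = 0
  Node 6: (V_6 - V_7)/22 + (V_6 - V_3)/6800 = 0
  Node 7: (V_7 - V_6)/22 + (V_7 - 0)/1000 + (V_7 - V_4)/330 = 0
Collecting terms (coefficients in siemens):
  0.4117·V_1 - 0.0005556·V_2 - 0.1333·V_4 = 6.667
  0.008248·V_2 - 0.0005556·V_1 - 0.007692·V_5 = 0
  0.0005384·V_3 - 0.0002128·V_4 - 0.0001471·V_6 = 0.004286
  0.1367·V_4 - 0.1333·V_1 - 0.0002128·V_3 - 0.0001613·V_5 - 0.00303·V_7 = 0
  0.8412·V_5 - 0.007692·V_2 - 0.0001613·V_4 = 0
  0.0456·V_6 - 0.0001471·V_3 - 0.04545·V_7 = 0
  0.04948·V_7 - 0.00303·V_4 - 0.04545·V_6 = 0
Solving these 7 simultaneous equations (Gaussian elimination) gives:
  V_1 = 23.88 V, V_2 = 1.626 V, V_3 = 22.25 V, V_4 = 23.72 V
  V_5 = 0.01942 V, V_6 = 18 V, V_7 = 17.99 V
I_R11 = (V_4 - V_7)/R11 = (23.72 - 17.99)/330 = 0.01736 A
|I_R11| = 0.01736 A

Final answer: |I_R11| = 0.01736 A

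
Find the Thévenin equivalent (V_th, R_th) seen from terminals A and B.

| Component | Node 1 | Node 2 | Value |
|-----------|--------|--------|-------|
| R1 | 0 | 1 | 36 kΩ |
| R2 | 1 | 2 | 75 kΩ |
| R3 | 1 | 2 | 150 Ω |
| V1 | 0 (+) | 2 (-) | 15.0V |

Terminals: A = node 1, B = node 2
Step 1 — V_th is the open-circuit voltage V_A - V_B (nothing connected across the terminals).
Nodal analysis, taking node 2 as the 0 V reference.
Source V1 fixes V_0 = 15 V.
KCL at each unknown node (sum of currents leaving = 0; resistances in Ω):
  Node 1: (V_1 - 15)/36000 + (V_1 - 0)/75000 + (V_1 - 0)/150 = 0
Collecting terms: 0.006708 × V_1 = 0.0004167  =>  V_1 = 0.06212 V
V_th = V_1 - V_2 = 0.06212 - 0 = 0.06212 V
Step 2 — R_th: zero the source — replace V1 by a short circuit (node 2 merges into node 0) — and find the resistance seen between A (node 1) and B (node 0).
Reduce the network between node 1 (A) and node 0 (B) by series/parallel combination:
  Rp1 = R1 ‖ R2 ‖ R3 (parallel, all between nodes 0 and 1) = 1/(1/36000 + 1/75000 + 1/150) = 149.1 Ω
R_th = 149.1 Ω

Final answer: V_th = 0.06212 V, R_th = 149.1 Ω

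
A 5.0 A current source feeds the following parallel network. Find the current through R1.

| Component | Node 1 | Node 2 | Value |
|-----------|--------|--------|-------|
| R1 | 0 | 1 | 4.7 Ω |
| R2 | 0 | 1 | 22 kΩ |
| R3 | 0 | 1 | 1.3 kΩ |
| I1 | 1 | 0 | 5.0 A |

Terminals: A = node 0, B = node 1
All resistors sit directly between nodes 0 and 1, so they are in parallel and share one voltage V; the full source current 5 A splits among them.
1/R_par = 1/4.7 + 1/22000 + 1/1300 = 0.2136 S  =>  R_par = 4.682 Ω
V = I × R_par = 5 × 4.682 = 23.41 V
I_R1 = V/R1 = 23.41/4.7 = 4.981 A

Final answer: 4.981 A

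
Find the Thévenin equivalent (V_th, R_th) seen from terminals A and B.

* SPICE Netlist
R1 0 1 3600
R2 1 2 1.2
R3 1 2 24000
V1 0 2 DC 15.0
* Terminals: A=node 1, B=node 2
Step 1 — V_th is the open-circuit voltage V_A - V_B (nothing connected across the terminals).
Nodal analysis, taking node 2 as the 0 V reference.
Source V1 fixes V_0 = 15 V.
KCL at each unknown node (sum of currents leaving = 0; resistances in Ω):
  Node 1: (V_1 - 15)/3600 + (V_1 - 0)/1.2 + (V_1 - 0)/24000 = 0
Collecting terms: 0.8337 × V_1 = 0.004167  =>  V_1 = 0.004998 V
V_th = V_1 - V_2 = 0.004998 - 0 = 0.004998 V
Step 2 — R_th: zero the source — replace V1 by a short circuit (node 2 merges into node 0) — and find the resistance seen between A (node 1) and B (node 0).
Reduce the network between node 1 (A) and node 0 (B) by series/parallel combination:
  Rp1 = R1 ‖ R2 ‖ R3 (parallel, all between nodes 0 and 1) = 1/(1/3600 + 1/1.2 + 1/24000) = 1.2 Ω
R_th = 1.2 Ω

Final answer: V_th = 0.004998 V, R_th = 1.2 Ω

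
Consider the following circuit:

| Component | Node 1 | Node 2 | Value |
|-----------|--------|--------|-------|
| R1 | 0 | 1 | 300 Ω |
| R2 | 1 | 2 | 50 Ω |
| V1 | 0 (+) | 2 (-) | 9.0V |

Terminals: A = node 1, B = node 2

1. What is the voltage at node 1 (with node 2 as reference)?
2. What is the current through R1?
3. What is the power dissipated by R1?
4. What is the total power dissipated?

Nodal analysis, taking node 2 as the 0 V reference.
Source V1 fixes V_0 = 9 V.
KCL at each unknown node (sum of currents leaving = 0; resistances in Ω):
  Node 1: (V_1 - 9)/300 + (V_1 - 0)/50 = 0
Collecting terms: 0.02333 × V_1 = 0.03  =>  V_1 = 1.286 V
Part 1:
  Read off the nodal solution: V_1 = 1.286 V
Part 2:
  I_R1 = (V_0 - V_1)/R1 = (9 - 1.286)/300 = 0.02571 A
  Magnitude: I_R1 = 0.02571 A
Part 3:
  I_R1 = (V_0 - V_1)/R1 = (9 - 1.286)/300 = 0.02571 A
  P_R1 = I_R1² × R1 = (0.02571)² × 300 = 0.1984 W
Part 4:
  Power in each resistor, P = (ΔV)²/R:
    P_R1 = (9 - 1.286)²/300 = 0.1984 W
    P_R2 = (1.286 - 0)²/50 = 0.03306 W
  P_total = P_R1 + P_R2 = 0.2314 W

Final answers:
1. V_1 = 1.286 V
2. I_R1 = 0.02571 A
3. P_R1 = 0.1984 W
4. P_total = 0.2314 W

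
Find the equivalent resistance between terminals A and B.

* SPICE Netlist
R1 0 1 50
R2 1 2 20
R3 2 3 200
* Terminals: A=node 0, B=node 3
Reduce the network between node 0 (A) and node 3 (B) by series/parallel combination:
  Rs1 = R1 + R2 (series, joined only at node 1) = 50 + 20 = 70 Ω
  Rs2 = R3 + Rs1 (series, joined only at node 2) = 200 + 70 = 270 Ω
R_eq = 270 Ω

Final answer: 270 Ω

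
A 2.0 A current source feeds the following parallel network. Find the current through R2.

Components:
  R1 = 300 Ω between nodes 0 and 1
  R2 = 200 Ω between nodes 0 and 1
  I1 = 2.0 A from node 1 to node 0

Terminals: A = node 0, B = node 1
All resistors sit directly between nodes 0 and 1, so they are in parallel and share one voltage V; the full source current 2 A splits among them.
1/R_par = 1/300 + 1/200 = 0.008333 S  =>  R_par = 120 Ω
V = I × R_par = 2 × 120 = 240 V
I_R2 = V/R2 = 240/200 = 1.2 A

Final answer: 1.2 A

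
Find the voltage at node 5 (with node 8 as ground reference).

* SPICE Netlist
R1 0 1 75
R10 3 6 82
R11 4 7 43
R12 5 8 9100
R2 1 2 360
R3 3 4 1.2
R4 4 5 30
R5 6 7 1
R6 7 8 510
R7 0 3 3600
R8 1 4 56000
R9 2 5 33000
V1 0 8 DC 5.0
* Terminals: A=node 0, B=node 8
Nodal analysis, taking node 8 as the 0 V reference.
Source V1 fixes V_0 = 5 V.
KCL at each unknown node (sum of currents leaving = 0; resistances in Ω):
  Node 1: (V_1 - 5)/75 + (V_1 - V_2)/360 + (V_1 - V_4)/56000 = 0
  Node 2: (V_2 - V_1)/360 + (V_2 - V_5)/33000 = 0
  Node 3: (V_3 - V_4)/1.2 + (V_3 - 5)/3600 + (V_3 - V_6)/82 = 0
  Node 4: (V_4 - V_3)/1.2 + (V_4 - V_5)/30 + (V_4 - V_1)/56000 + (V_4 - V_7)/43 = 0
  Node 5: (V_5 - V_4)/30 + (V_5 - V_2)/33000 + (V_5 - 0)/9100 = 0
  Node 6: (V_6 - V_7)/1 + (V_6 - V_3)/82 = 0
  Node 7: (V_7 - V_6)/1 + (V_7 - 0)/510 + (V_7 - V_4)/43 = 0
Collecting terms (coefficients in siemens):
  0.01613·V_1 - 0.002778·V_2 - 0.00001786·V_4 = 0.06667
  0.002808·V_2 - 0.002778·V_1 - 0.0000303·V_5 = 0
  0.8458·V_3 - 0.8333·V_4 - 0.0122·V_6 = 0.001389
  0.8899·V_4 - 0.00001786·V_1 - 0.8333·V_3 - 0.03333·V_5 - 0.02326·V_7 = 0
  0.03347·V_5 - 0.0000303·V_2 - 0.03333·V_4 = 0
  1.012·V_6 - 0.0122·V_3 - 1·V_7 = 0
  1.025·V_7 - 0.02326·V_4 - 1·V_6 = 0
Solving these 7 simultaneous equations (Gaussian elimination) gives:
  V_1 = 4.985 V, V_2 = 4.939 V, V_3 = 0.7101 V, V_4 = 0.7092 V
  V_5 = 0.7107 V, V_6 = 0.6726 V, V_7 = 0.6722 V
The requested potential is V_5 = 0.7107 V.

Final answer: V_5 = 0.7107 V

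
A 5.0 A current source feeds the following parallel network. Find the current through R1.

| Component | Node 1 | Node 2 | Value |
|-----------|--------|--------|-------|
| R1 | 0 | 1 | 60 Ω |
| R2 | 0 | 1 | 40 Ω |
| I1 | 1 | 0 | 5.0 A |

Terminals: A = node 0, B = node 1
All resistors sit directly between nodes 0 and 1, so they are in parallel and share one voltage V; the full source current 5 A splits among them.
1/R_par = 1/60 + 1/40 = 0.04167 S  =>  R_par = 24 Ω
V = I × R_par = 5 × 24 = 120 V
I_R1 = V/R1 = 120/60 = 2 A

Final answer: 2 A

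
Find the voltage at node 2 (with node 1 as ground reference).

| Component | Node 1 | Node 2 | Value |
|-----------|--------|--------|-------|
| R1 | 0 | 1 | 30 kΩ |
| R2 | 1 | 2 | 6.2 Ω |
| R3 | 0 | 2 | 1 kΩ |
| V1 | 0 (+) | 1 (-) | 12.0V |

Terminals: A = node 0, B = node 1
Nodal analysis, taking node 1 as the 0 V reference.
Source V1 fixes V_0 = 12 V.
KCL at each unknown node (sum of currents leaving = 0; resistances in Ω):
  Node 2: (V_2 - 0)/6.2 + (V_2 - 12)/1000 = 0
Collecting terms: 0.1623 × V_2 = 0.012  =>  V_2 = 0.07394 V
The requested potential is V_2 = 0.07394 V.

Final answer: V_2 = 0.07394 V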